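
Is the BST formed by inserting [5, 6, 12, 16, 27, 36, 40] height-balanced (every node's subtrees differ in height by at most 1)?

Tree (level-order array): [5, None, 6, None, 12, None, 16, None, 27, None, 36, None, 40]
Definition: a tree is height-balanced if, at every node, |h(left) - h(right)| <= 1 (empty subtree has height -1).
Bottom-up per-node check:
  node 40: h_left=-1, h_right=-1, diff=0 [OK], height=0
  node 36: h_left=-1, h_right=0, diff=1 [OK], height=1
  node 27: h_left=-1, h_right=1, diff=2 [FAIL (|-1-1|=2 > 1)], height=2
  node 16: h_left=-1, h_right=2, diff=3 [FAIL (|-1-2|=3 > 1)], height=3
  node 12: h_left=-1, h_right=3, diff=4 [FAIL (|-1-3|=4 > 1)], height=4
  node 6: h_left=-1, h_right=4, diff=5 [FAIL (|-1-4|=5 > 1)], height=5
  node 5: h_left=-1, h_right=5, diff=6 [FAIL (|-1-5|=6 > 1)], height=6
Node 27 violates the condition: |-1 - 1| = 2 > 1.
Result: Not balanced


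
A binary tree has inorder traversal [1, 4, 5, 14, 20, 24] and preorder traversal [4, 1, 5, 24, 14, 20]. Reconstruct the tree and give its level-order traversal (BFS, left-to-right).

Inorder:  [1, 4, 5, 14, 20, 24]
Preorder: [4, 1, 5, 24, 14, 20]
Algorithm: preorder visits root first, so consume preorder in order;
for each root, split the current inorder slice at that value into
left-subtree inorder and right-subtree inorder, then recurse.
Recursive splits:
  root=4; inorder splits into left=[1], right=[5, 14, 20, 24]
  root=1; inorder splits into left=[], right=[]
  root=5; inorder splits into left=[], right=[14, 20, 24]
  root=24; inorder splits into left=[14, 20], right=[]
  root=14; inorder splits into left=[], right=[20]
  root=20; inorder splits into left=[], right=[]
Reconstructed level-order: [4, 1, 5, 24, 14, 20]


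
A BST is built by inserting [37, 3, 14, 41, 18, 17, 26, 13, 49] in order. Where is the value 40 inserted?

Starting tree (level order): [37, 3, 41, None, 14, None, 49, 13, 18, None, None, None, None, 17, 26]
Insertion path: 37 -> 41
Result: insert 40 as left child of 41
Final tree (level order): [37, 3, 41, None, 14, 40, 49, 13, 18, None, None, None, None, None, None, 17, 26]


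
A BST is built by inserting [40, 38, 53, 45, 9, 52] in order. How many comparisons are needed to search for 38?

Search path for 38: 40 -> 38
Found: True
Comparisons: 2


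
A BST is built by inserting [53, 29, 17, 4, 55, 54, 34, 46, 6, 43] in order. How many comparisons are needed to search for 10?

Search path for 10: 53 -> 29 -> 17 -> 4 -> 6
Found: False
Comparisons: 5


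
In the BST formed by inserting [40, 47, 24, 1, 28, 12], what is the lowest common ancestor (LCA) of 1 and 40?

Tree insertion order: [40, 47, 24, 1, 28, 12]
Tree (level-order array): [40, 24, 47, 1, 28, None, None, None, 12]
In a BST, the LCA of p=1, q=40 is the first node v on the
root-to-leaf path with p <= v <= q (go left if both < v, right if both > v).
Walk from root:
  at 40: 1 <= 40 <= 40, this is the LCA
LCA = 40


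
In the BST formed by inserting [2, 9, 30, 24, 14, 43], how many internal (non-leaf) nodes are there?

Tree built from: [2, 9, 30, 24, 14, 43]
Tree (level-order array): [2, None, 9, None, 30, 24, 43, 14]
Rule: An internal node has at least one child.
Per-node child counts:
  node 2: 1 child(ren)
  node 9: 1 child(ren)
  node 30: 2 child(ren)
  node 24: 1 child(ren)
  node 14: 0 child(ren)
  node 43: 0 child(ren)
Matching nodes: [2, 9, 30, 24]
Count of internal (non-leaf) nodes: 4


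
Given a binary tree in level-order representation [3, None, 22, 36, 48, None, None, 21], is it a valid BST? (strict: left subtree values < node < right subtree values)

Level-order array: [3, None, 22, 36, 48, None, None, 21]
Validate using subtree bounds (lo, hi): at each node, require lo < value < hi,
then recurse left with hi=value and right with lo=value.
Preorder trace (stopping at first violation):
  at node 3 with bounds (-inf, +inf): OK
  at node 22 with bounds (3, +inf): OK
  at node 36 with bounds (3, 22): VIOLATION
Node 36 violates its bound: not (3 < 36 < 22).
Result: Not a valid BST


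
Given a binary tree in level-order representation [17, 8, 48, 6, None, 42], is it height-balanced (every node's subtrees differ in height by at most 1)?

Tree (level-order array): [17, 8, 48, 6, None, 42]
Definition: a tree is height-balanced if, at every node, |h(left) - h(right)| <= 1 (empty subtree has height -1).
Bottom-up per-node check:
  node 6: h_left=-1, h_right=-1, diff=0 [OK], height=0
  node 8: h_left=0, h_right=-1, diff=1 [OK], height=1
  node 42: h_left=-1, h_right=-1, diff=0 [OK], height=0
  node 48: h_left=0, h_right=-1, diff=1 [OK], height=1
  node 17: h_left=1, h_right=1, diff=0 [OK], height=2
All nodes satisfy the balance condition.
Result: Balanced


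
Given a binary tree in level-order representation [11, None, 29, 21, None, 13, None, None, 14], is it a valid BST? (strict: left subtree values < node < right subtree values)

Level-order array: [11, None, 29, 21, None, 13, None, None, 14]
Validate using subtree bounds (lo, hi): at each node, require lo < value < hi,
then recurse left with hi=value and right with lo=value.
Preorder trace (stopping at first violation):
  at node 11 with bounds (-inf, +inf): OK
  at node 29 with bounds (11, +inf): OK
  at node 21 with bounds (11, 29): OK
  at node 13 with bounds (11, 21): OK
  at node 14 with bounds (13, 21): OK
No violation found at any node.
Result: Valid BST


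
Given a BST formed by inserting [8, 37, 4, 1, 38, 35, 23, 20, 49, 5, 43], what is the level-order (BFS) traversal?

Tree insertion order: [8, 37, 4, 1, 38, 35, 23, 20, 49, 5, 43]
Tree (level-order array): [8, 4, 37, 1, 5, 35, 38, None, None, None, None, 23, None, None, 49, 20, None, 43]
BFS from the root, enqueuing left then right child of each popped node:
  queue [8] -> pop 8, enqueue [4, 37], visited so far: [8]
  queue [4, 37] -> pop 4, enqueue [1, 5], visited so far: [8, 4]
  queue [37, 1, 5] -> pop 37, enqueue [35, 38], visited so far: [8, 4, 37]
  queue [1, 5, 35, 38] -> pop 1, enqueue [none], visited so far: [8, 4, 37, 1]
  queue [5, 35, 38] -> pop 5, enqueue [none], visited so far: [8, 4, 37, 1, 5]
  queue [35, 38] -> pop 35, enqueue [23], visited so far: [8, 4, 37, 1, 5, 35]
  queue [38, 23] -> pop 38, enqueue [49], visited so far: [8, 4, 37, 1, 5, 35, 38]
  queue [23, 49] -> pop 23, enqueue [20], visited so far: [8, 4, 37, 1, 5, 35, 38, 23]
  queue [49, 20] -> pop 49, enqueue [43], visited so far: [8, 4, 37, 1, 5, 35, 38, 23, 49]
  queue [20, 43] -> pop 20, enqueue [none], visited so far: [8, 4, 37, 1, 5, 35, 38, 23, 49, 20]
  queue [43] -> pop 43, enqueue [none], visited so far: [8, 4, 37, 1, 5, 35, 38, 23, 49, 20, 43]
Result: [8, 4, 37, 1, 5, 35, 38, 23, 49, 20, 43]


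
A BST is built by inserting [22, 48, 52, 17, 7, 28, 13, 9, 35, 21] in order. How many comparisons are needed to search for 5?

Search path for 5: 22 -> 17 -> 7
Found: False
Comparisons: 3


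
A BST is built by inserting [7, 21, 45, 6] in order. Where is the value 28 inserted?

Starting tree (level order): [7, 6, 21, None, None, None, 45]
Insertion path: 7 -> 21 -> 45
Result: insert 28 as left child of 45
Final tree (level order): [7, 6, 21, None, None, None, 45, 28]


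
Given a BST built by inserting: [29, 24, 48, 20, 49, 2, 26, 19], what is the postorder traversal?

Tree insertion order: [29, 24, 48, 20, 49, 2, 26, 19]
Tree (level-order array): [29, 24, 48, 20, 26, None, 49, 2, None, None, None, None, None, None, 19]
Postorder traversal: [19, 2, 20, 26, 24, 49, 48, 29]


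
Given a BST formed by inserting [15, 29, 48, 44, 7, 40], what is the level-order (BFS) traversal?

Tree insertion order: [15, 29, 48, 44, 7, 40]
Tree (level-order array): [15, 7, 29, None, None, None, 48, 44, None, 40]
BFS from the root, enqueuing left then right child of each popped node:
  queue [15] -> pop 15, enqueue [7, 29], visited so far: [15]
  queue [7, 29] -> pop 7, enqueue [none], visited so far: [15, 7]
  queue [29] -> pop 29, enqueue [48], visited so far: [15, 7, 29]
  queue [48] -> pop 48, enqueue [44], visited so far: [15, 7, 29, 48]
  queue [44] -> pop 44, enqueue [40], visited so far: [15, 7, 29, 48, 44]
  queue [40] -> pop 40, enqueue [none], visited so far: [15, 7, 29, 48, 44, 40]
Result: [15, 7, 29, 48, 44, 40]


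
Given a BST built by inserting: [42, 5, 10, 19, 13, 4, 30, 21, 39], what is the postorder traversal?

Tree insertion order: [42, 5, 10, 19, 13, 4, 30, 21, 39]
Tree (level-order array): [42, 5, None, 4, 10, None, None, None, 19, 13, 30, None, None, 21, 39]
Postorder traversal: [4, 13, 21, 39, 30, 19, 10, 5, 42]


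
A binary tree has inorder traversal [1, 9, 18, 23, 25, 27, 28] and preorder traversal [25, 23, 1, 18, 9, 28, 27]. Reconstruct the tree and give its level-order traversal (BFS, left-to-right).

Inorder:  [1, 9, 18, 23, 25, 27, 28]
Preorder: [25, 23, 1, 18, 9, 28, 27]
Algorithm: preorder visits root first, so consume preorder in order;
for each root, split the current inorder slice at that value into
left-subtree inorder and right-subtree inorder, then recurse.
Recursive splits:
  root=25; inorder splits into left=[1, 9, 18, 23], right=[27, 28]
  root=23; inorder splits into left=[1, 9, 18], right=[]
  root=1; inorder splits into left=[], right=[9, 18]
  root=18; inorder splits into left=[9], right=[]
  root=9; inorder splits into left=[], right=[]
  root=28; inorder splits into left=[27], right=[]
  root=27; inorder splits into left=[], right=[]
Reconstructed level-order: [25, 23, 28, 1, 27, 18, 9]


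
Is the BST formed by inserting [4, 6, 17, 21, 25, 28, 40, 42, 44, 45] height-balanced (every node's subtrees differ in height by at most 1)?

Tree (level-order array): [4, None, 6, None, 17, None, 21, None, 25, None, 28, None, 40, None, 42, None, 44, None, 45]
Definition: a tree is height-balanced if, at every node, |h(left) - h(right)| <= 1 (empty subtree has height -1).
Bottom-up per-node check:
  node 45: h_left=-1, h_right=-1, diff=0 [OK], height=0
  node 44: h_left=-1, h_right=0, diff=1 [OK], height=1
  node 42: h_left=-1, h_right=1, diff=2 [FAIL (|-1-1|=2 > 1)], height=2
  node 40: h_left=-1, h_right=2, diff=3 [FAIL (|-1-2|=3 > 1)], height=3
  node 28: h_left=-1, h_right=3, diff=4 [FAIL (|-1-3|=4 > 1)], height=4
  node 25: h_left=-1, h_right=4, diff=5 [FAIL (|-1-4|=5 > 1)], height=5
  node 21: h_left=-1, h_right=5, diff=6 [FAIL (|-1-5|=6 > 1)], height=6
  node 17: h_left=-1, h_right=6, diff=7 [FAIL (|-1-6|=7 > 1)], height=7
  node 6: h_left=-1, h_right=7, diff=8 [FAIL (|-1-7|=8 > 1)], height=8
  node 4: h_left=-1, h_right=8, diff=9 [FAIL (|-1-8|=9 > 1)], height=9
Node 42 violates the condition: |-1 - 1| = 2 > 1.
Result: Not balanced


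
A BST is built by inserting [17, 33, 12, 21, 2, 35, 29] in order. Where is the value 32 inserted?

Starting tree (level order): [17, 12, 33, 2, None, 21, 35, None, None, None, 29]
Insertion path: 17 -> 33 -> 21 -> 29
Result: insert 32 as right child of 29
Final tree (level order): [17, 12, 33, 2, None, 21, 35, None, None, None, 29, None, None, None, 32]


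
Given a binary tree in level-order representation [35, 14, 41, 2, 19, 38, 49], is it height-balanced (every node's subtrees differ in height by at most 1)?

Tree (level-order array): [35, 14, 41, 2, 19, 38, 49]
Definition: a tree is height-balanced if, at every node, |h(left) - h(right)| <= 1 (empty subtree has height -1).
Bottom-up per-node check:
  node 2: h_left=-1, h_right=-1, diff=0 [OK], height=0
  node 19: h_left=-1, h_right=-1, diff=0 [OK], height=0
  node 14: h_left=0, h_right=0, diff=0 [OK], height=1
  node 38: h_left=-1, h_right=-1, diff=0 [OK], height=0
  node 49: h_left=-1, h_right=-1, diff=0 [OK], height=0
  node 41: h_left=0, h_right=0, diff=0 [OK], height=1
  node 35: h_left=1, h_right=1, diff=0 [OK], height=2
All nodes satisfy the balance condition.
Result: Balanced


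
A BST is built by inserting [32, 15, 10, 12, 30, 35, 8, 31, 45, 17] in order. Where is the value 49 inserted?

Starting tree (level order): [32, 15, 35, 10, 30, None, 45, 8, 12, 17, 31]
Insertion path: 32 -> 35 -> 45
Result: insert 49 as right child of 45
Final tree (level order): [32, 15, 35, 10, 30, None, 45, 8, 12, 17, 31, None, 49]


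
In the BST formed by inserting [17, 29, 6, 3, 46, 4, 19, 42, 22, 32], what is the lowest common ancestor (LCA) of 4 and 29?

Tree insertion order: [17, 29, 6, 3, 46, 4, 19, 42, 22, 32]
Tree (level-order array): [17, 6, 29, 3, None, 19, 46, None, 4, None, 22, 42, None, None, None, None, None, 32]
In a BST, the LCA of p=4, q=29 is the first node v on the
root-to-leaf path with p <= v <= q (go left if both < v, right if both > v).
Walk from root:
  at 17: 4 <= 17 <= 29, this is the LCA
LCA = 17


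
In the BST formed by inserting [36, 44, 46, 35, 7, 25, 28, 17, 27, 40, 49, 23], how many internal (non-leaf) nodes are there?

Tree built from: [36, 44, 46, 35, 7, 25, 28, 17, 27, 40, 49, 23]
Tree (level-order array): [36, 35, 44, 7, None, 40, 46, None, 25, None, None, None, 49, 17, 28, None, None, None, 23, 27]
Rule: An internal node has at least one child.
Per-node child counts:
  node 36: 2 child(ren)
  node 35: 1 child(ren)
  node 7: 1 child(ren)
  node 25: 2 child(ren)
  node 17: 1 child(ren)
  node 23: 0 child(ren)
  node 28: 1 child(ren)
  node 27: 0 child(ren)
  node 44: 2 child(ren)
  node 40: 0 child(ren)
  node 46: 1 child(ren)
  node 49: 0 child(ren)
Matching nodes: [36, 35, 7, 25, 17, 28, 44, 46]
Count of internal (non-leaf) nodes: 8


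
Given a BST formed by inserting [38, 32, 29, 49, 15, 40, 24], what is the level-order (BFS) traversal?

Tree insertion order: [38, 32, 29, 49, 15, 40, 24]
Tree (level-order array): [38, 32, 49, 29, None, 40, None, 15, None, None, None, None, 24]
BFS from the root, enqueuing left then right child of each popped node:
  queue [38] -> pop 38, enqueue [32, 49], visited so far: [38]
  queue [32, 49] -> pop 32, enqueue [29], visited so far: [38, 32]
  queue [49, 29] -> pop 49, enqueue [40], visited so far: [38, 32, 49]
  queue [29, 40] -> pop 29, enqueue [15], visited so far: [38, 32, 49, 29]
  queue [40, 15] -> pop 40, enqueue [none], visited so far: [38, 32, 49, 29, 40]
  queue [15] -> pop 15, enqueue [24], visited so far: [38, 32, 49, 29, 40, 15]
  queue [24] -> pop 24, enqueue [none], visited so far: [38, 32, 49, 29, 40, 15, 24]
Result: [38, 32, 49, 29, 40, 15, 24]


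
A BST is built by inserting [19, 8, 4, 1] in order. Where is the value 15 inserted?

Starting tree (level order): [19, 8, None, 4, None, 1]
Insertion path: 19 -> 8
Result: insert 15 as right child of 8
Final tree (level order): [19, 8, None, 4, 15, 1]


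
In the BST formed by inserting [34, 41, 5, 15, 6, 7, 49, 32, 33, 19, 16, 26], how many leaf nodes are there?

Tree built from: [34, 41, 5, 15, 6, 7, 49, 32, 33, 19, 16, 26]
Tree (level-order array): [34, 5, 41, None, 15, None, 49, 6, 32, None, None, None, 7, 19, 33, None, None, 16, 26]
Rule: A leaf has 0 children.
Per-node child counts:
  node 34: 2 child(ren)
  node 5: 1 child(ren)
  node 15: 2 child(ren)
  node 6: 1 child(ren)
  node 7: 0 child(ren)
  node 32: 2 child(ren)
  node 19: 2 child(ren)
  node 16: 0 child(ren)
  node 26: 0 child(ren)
  node 33: 0 child(ren)
  node 41: 1 child(ren)
  node 49: 0 child(ren)
Matching nodes: [7, 16, 26, 33, 49]
Count of leaf nodes: 5


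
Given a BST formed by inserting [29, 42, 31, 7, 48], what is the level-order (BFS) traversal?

Tree insertion order: [29, 42, 31, 7, 48]
Tree (level-order array): [29, 7, 42, None, None, 31, 48]
BFS from the root, enqueuing left then right child of each popped node:
  queue [29] -> pop 29, enqueue [7, 42], visited so far: [29]
  queue [7, 42] -> pop 7, enqueue [none], visited so far: [29, 7]
  queue [42] -> pop 42, enqueue [31, 48], visited so far: [29, 7, 42]
  queue [31, 48] -> pop 31, enqueue [none], visited so far: [29, 7, 42, 31]
  queue [48] -> pop 48, enqueue [none], visited so far: [29, 7, 42, 31, 48]
Result: [29, 7, 42, 31, 48]


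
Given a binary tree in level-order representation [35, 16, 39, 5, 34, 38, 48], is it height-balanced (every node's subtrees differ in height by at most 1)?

Tree (level-order array): [35, 16, 39, 5, 34, 38, 48]
Definition: a tree is height-balanced if, at every node, |h(left) - h(right)| <= 1 (empty subtree has height -1).
Bottom-up per-node check:
  node 5: h_left=-1, h_right=-1, diff=0 [OK], height=0
  node 34: h_left=-1, h_right=-1, diff=0 [OK], height=0
  node 16: h_left=0, h_right=0, diff=0 [OK], height=1
  node 38: h_left=-1, h_right=-1, diff=0 [OK], height=0
  node 48: h_left=-1, h_right=-1, diff=0 [OK], height=0
  node 39: h_left=0, h_right=0, diff=0 [OK], height=1
  node 35: h_left=1, h_right=1, diff=0 [OK], height=2
All nodes satisfy the balance condition.
Result: Balanced


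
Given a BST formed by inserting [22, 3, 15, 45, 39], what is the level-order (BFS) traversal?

Tree insertion order: [22, 3, 15, 45, 39]
Tree (level-order array): [22, 3, 45, None, 15, 39]
BFS from the root, enqueuing left then right child of each popped node:
  queue [22] -> pop 22, enqueue [3, 45], visited so far: [22]
  queue [3, 45] -> pop 3, enqueue [15], visited so far: [22, 3]
  queue [45, 15] -> pop 45, enqueue [39], visited so far: [22, 3, 45]
  queue [15, 39] -> pop 15, enqueue [none], visited so far: [22, 3, 45, 15]
  queue [39] -> pop 39, enqueue [none], visited so far: [22, 3, 45, 15, 39]
Result: [22, 3, 45, 15, 39]


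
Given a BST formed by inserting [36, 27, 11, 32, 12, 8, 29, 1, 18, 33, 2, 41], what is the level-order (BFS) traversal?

Tree insertion order: [36, 27, 11, 32, 12, 8, 29, 1, 18, 33, 2, 41]
Tree (level-order array): [36, 27, 41, 11, 32, None, None, 8, 12, 29, 33, 1, None, None, 18, None, None, None, None, None, 2]
BFS from the root, enqueuing left then right child of each popped node:
  queue [36] -> pop 36, enqueue [27, 41], visited so far: [36]
  queue [27, 41] -> pop 27, enqueue [11, 32], visited so far: [36, 27]
  queue [41, 11, 32] -> pop 41, enqueue [none], visited so far: [36, 27, 41]
  queue [11, 32] -> pop 11, enqueue [8, 12], visited so far: [36, 27, 41, 11]
  queue [32, 8, 12] -> pop 32, enqueue [29, 33], visited so far: [36, 27, 41, 11, 32]
  queue [8, 12, 29, 33] -> pop 8, enqueue [1], visited so far: [36, 27, 41, 11, 32, 8]
  queue [12, 29, 33, 1] -> pop 12, enqueue [18], visited so far: [36, 27, 41, 11, 32, 8, 12]
  queue [29, 33, 1, 18] -> pop 29, enqueue [none], visited so far: [36, 27, 41, 11, 32, 8, 12, 29]
  queue [33, 1, 18] -> pop 33, enqueue [none], visited so far: [36, 27, 41, 11, 32, 8, 12, 29, 33]
  queue [1, 18] -> pop 1, enqueue [2], visited so far: [36, 27, 41, 11, 32, 8, 12, 29, 33, 1]
  queue [18, 2] -> pop 18, enqueue [none], visited so far: [36, 27, 41, 11, 32, 8, 12, 29, 33, 1, 18]
  queue [2] -> pop 2, enqueue [none], visited so far: [36, 27, 41, 11, 32, 8, 12, 29, 33, 1, 18, 2]
Result: [36, 27, 41, 11, 32, 8, 12, 29, 33, 1, 18, 2]


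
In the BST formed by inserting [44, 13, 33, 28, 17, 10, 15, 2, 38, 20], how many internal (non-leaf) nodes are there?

Tree built from: [44, 13, 33, 28, 17, 10, 15, 2, 38, 20]
Tree (level-order array): [44, 13, None, 10, 33, 2, None, 28, 38, None, None, 17, None, None, None, 15, 20]
Rule: An internal node has at least one child.
Per-node child counts:
  node 44: 1 child(ren)
  node 13: 2 child(ren)
  node 10: 1 child(ren)
  node 2: 0 child(ren)
  node 33: 2 child(ren)
  node 28: 1 child(ren)
  node 17: 2 child(ren)
  node 15: 0 child(ren)
  node 20: 0 child(ren)
  node 38: 0 child(ren)
Matching nodes: [44, 13, 10, 33, 28, 17]
Count of internal (non-leaf) nodes: 6


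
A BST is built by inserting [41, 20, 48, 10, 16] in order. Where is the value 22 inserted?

Starting tree (level order): [41, 20, 48, 10, None, None, None, None, 16]
Insertion path: 41 -> 20
Result: insert 22 as right child of 20
Final tree (level order): [41, 20, 48, 10, 22, None, None, None, 16]


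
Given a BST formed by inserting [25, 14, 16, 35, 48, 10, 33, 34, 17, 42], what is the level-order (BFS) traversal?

Tree insertion order: [25, 14, 16, 35, 48, 10, 33, 34, 17, 42]
Tree (level-order array): [25, 14, 35, 10, 16, 33, 48, None, None, None, 17, None, 34, 42]
BFS from the root, enqueuing left then right child of each popped node:
  queue [25] -> pop 25, enqueue [14, 35], visited so far: [25]
  queue [14, 35] -> pop 14, enqueue [10, 16], visited so far: [25, 14]
  queue [35, 10, 16] -> pop 35, enqueue [33, 48], visited so far: [25, 14, 35]
  queue [10, 16, 33, 48] -> pop 10, enqueue [none], visited so far: [25, 14, 35, 10]
  queue [16, 33, 48] -> pop 16, enqueue [17], visited so far: [25, 14, 35, 10, 16]
  queue [33, 48, 17] -> pop 33, enqueue [34], visited so far: [25, 14, 35, 10, 16, 33]
  queue [48, 17, 34] -> pop 48, enqueue [42], visited so far: [25, 14, 35, 10, 16, 33, 48]
  queue [17, 34, 42] -> pop 17, enqueue [none], visited so far: [25, 14, 35, 10, 16, 33, 48, 17]
  queue [34, 42] -> pop 34, enqueue [none], visited so far: [25, 14, 35, 10, 16, 33, 48, 17, 34]
  queue [42] -> pop 42, enqueue [none], visited so far: [25, 14, 35, 10, 16, 33, 48, 17, 34, 42]
Result: [25, 14, 35, 10, 16, 33, 48, 17, 34, 42]


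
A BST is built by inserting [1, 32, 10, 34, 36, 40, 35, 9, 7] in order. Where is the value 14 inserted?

Starting tree (level order): [1, None, 32, 10, 34, 9, None, None, 36, 7, None, 35, 40]
Insertion path: 1 -> 32 -> 10
Result: insert 14 as right child of 10
Final tree (level order): [1, None, 32, 10, 34, 9, 14, None, 36, 7, None, None, None, 35, 40]


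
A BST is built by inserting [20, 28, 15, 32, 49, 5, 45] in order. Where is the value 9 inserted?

Starting tree (level order): [20, 15, 28, 5, None, None, 32, None, None, None, 49, 45]
Insertion path: 20 -> 15 -> 5
Result: insert 9 as right child of 5
Final tree (level order): [20, 15, 28, 5, None, None, 32, None, 9, None, 49, None, None, 45]


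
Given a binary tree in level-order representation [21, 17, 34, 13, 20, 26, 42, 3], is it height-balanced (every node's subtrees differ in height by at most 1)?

Tree (level-order array): [21, 17, 34, 13, 20, 26, 42, 3]
Definition: a tree is height-balanced if, at every node, |h(left) - h(right)| <= 1 (empty subtree has height -1).
Bottom-up per-node check:
  node 3: h_left=-1, h_right=-1, diff=0 [OK], height=0
  node 13: h_left=0, h_right=-1, diff=1 [OK], height=1
  node 20: h_left=-1, h_right=-1, diff=0 [OK], height=0
  node 17: h_left=1, h_right=0, diff=1 [OK], height=2
  node 26: h_left=-1, h_right=-1, diff=0 [OK], height=0
  node 42: h_left=-1, h_right=-1, diff=0 [OK], height=0
  node 34: h_left=0, h_right=0, diff=0 [OK], height=1
  node 21: h_left=2, h_right=1, diff=1 [OK], height=3
All nodes satisfy the balance condition.
Result: Balanced


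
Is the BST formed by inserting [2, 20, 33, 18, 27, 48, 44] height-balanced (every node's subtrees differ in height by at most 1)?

Tree (level-order array): [2, None, 20, 18, 33, None, None, 27, 48, None, None, 44]
Definition: a tree is height-balanced if, at every node, |h(left) - h(right)| <= 1 (empty subtree has height -1).
Bottom-up per-node check:
  node 18: h_left=-1, h_right=-1, diff=0 [OK], height=0
  node 27: h_left=-1, h_right=-1, diff=0 [OK], height=0
  node 44: h_left=-1, h_right=-1, diff=0 [OK], height=0
  node 48: h_left=0, h_right=-1, diff=1 [OK], height=1
  node 33: h_left=0, h_right=1, diff=1 [OK], height=2
  node 20: h_left=0, h_right=2, diff=2 [FAIL (|0-2|=2 > 1)], height=3
  node 2: h_left=-1, h_right=3, diff=4 [FAIL (|-1-3|=4 > 1)], height=4
Node 20 violates the condition: |0 - 2| = 2 > 1.
Result: Not balanced


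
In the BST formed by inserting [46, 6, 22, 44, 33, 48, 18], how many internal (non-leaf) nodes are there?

Tree built from: [46, 6, 22, 44, 33, 48, 18]
Tree (level-order array): [46, 6, 48, None, 22, None, None, 18, 44, None, None, 33]
Rule: An internal node has at least one child.
Per-node child counts:
  node 46: 2 child(ren)
  node 6: 1 child(ren)
  node 22: 2 child(ren)
  node 18: 0 child(ren)
  node 44: 1 child(ren)
  node 33: 0 child(ren)
  node 48: 0 child(ren)
Matching nodes: [46, 6, 22, 44]
Count of internal (non-leaf) nodes: 4


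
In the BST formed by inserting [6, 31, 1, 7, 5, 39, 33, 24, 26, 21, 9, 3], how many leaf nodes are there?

Tree built from: [6, 31, 1, 7, 5, 39, 33, 24, 26, 21, 9, 3]
Tree (level-order array): [6, 1, 31, None, 5, 7, 39, 3, None, None, 24, 33, None, None, None, 21, 26, None, None, 9]
Rule: A leaf has 0 children.
Per-node child counts:
  node 6: 2 child(ren)
  node 1: 1 child(ren)
  node 5: 1 child(ren)
  node 3: 0 child(ren)
  node 31: 2 child(ren)
  node 7: 1 child(ren)
  node 24: 2 child(ren)
  node 21: 1 child(ren)
  node 9: 0 child(ren)
  node 26: 0 child(ren)
  node 39: 1 child(ren)
  node 33: 0 child(ren)
Matching nodes: [3, 9, 26, 33]
Count of leaf nodes: 4


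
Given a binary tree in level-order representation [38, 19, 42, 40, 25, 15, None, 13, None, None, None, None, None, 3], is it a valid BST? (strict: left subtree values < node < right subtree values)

Level-order array: [38, 19, 42, 40, 25, 15, None, 13, None, None, None, None, None, 3]
Validate using subtree bounds (lo, hi): at each node, require lo < value < hi,
then recurse left with hi=value and right with lo=value.
Preorder trace (stopping at first violation):
  at node 38 with bounds (-inf, +inf): OK
  at node 19 with bounds (-inf, 38): OK
  at node 40 with bounds (-inf, 19): VIOLATION
Node 40 violates its bound: not (-inf < 40 < 19).
Result: Not a valid BST


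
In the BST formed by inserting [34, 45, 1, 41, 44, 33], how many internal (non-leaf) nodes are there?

Tree built from: [34, 45, 1, 41, 44, 33]
Tree (level-order array): [34, 1, 45, None, 33, 41, None, None, None, None, 44]
Rule: An internal node has at least one child.
Per-node child counts:
  node 34: 2 child(ren)
  node 1: 1 child(ren)
  node 33: 0 child(ren)
  node 45: 1 child(ren)
  node 41: 1 child(ren)
  node 44: 0 child(ren)
Matching nodes: [34, 1, 45, 41]
Count of internal (non-leaf) nodes: 4


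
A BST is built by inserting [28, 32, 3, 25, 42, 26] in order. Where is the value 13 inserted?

Starting tree (level order): [28, 3, 32, None, 25, None, 42, None, 26]
Insertion path: 28 -> 3 -> 25
Result: insert 13 as left child of 25
Final tree (level order): [28, 3, 32, None, 25, None, 42, 13, 26]


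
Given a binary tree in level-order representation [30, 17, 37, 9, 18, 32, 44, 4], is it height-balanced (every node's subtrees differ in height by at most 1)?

Tree (level-order array): [30, 17, 37, 9, 18, 32, 44, 4]
Definition: a tree is height-balanced if, at every node, |h(left) - h(right)| <= 1 (empty subtree has height -1).
Bottom-up per-node check:
  node 4: h_left=-1, h_right=-1, diff=0 [OK], height=0
  node 9: h_left=0, h_right=-1, diff=1 [OK], height=1
  node 18: h_left=-1, h_right=-1, diff=0 [OK], height=0
  node 17: h_left=1, h_right=0, diff=1 [OK], height=2
  node 32: h_left=-1, h_right=-1, diff=0 [OK], height=0
  node 44: h_left=-1, h_right=-1, diff=0 [OK], height=0
  node 37: h_left=0, h_right=0, diff=0 [OK], height=1
  node 30: h_left=2, h_right=1, diff=1 [OK], height=3
All nodes satisfy the balance condition.
Result: Balanced


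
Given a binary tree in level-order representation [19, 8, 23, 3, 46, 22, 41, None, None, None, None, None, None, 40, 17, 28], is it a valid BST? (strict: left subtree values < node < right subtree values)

Level-order array: [19, 8, 23, 3, 46, 22, 41, None, None, None, None, None, None, 40, 17, 28]
Validate using subtree bounds (lo, hi): at each node, require lo < value < hi,
then recurse left with hi=value and right with lo=value.
Preorder trace (stopping at first violation):
  at node 19 with bounds (-inf, +inf): OK
  at node 8 with bounds (-inf, 19): OK
  at node 3 with bounds (-inf, 8): OK
  at node 46 with bounds (8, 19): VIOLATION
Node 46 violates its bound: not (8 < 46 < 19).
Result: Not a valid BST


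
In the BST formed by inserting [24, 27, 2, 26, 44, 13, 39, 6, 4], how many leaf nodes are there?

Tree built from: [24, 27, 2, 26, 44, 13, 39, 6, 4]
Tree (level-order array): [24, 2, 27, None, 13, 26, 44, 6, None, None, None, 39, None, 4]
Rule: A leaf has 0 children.
Per-node child counts:
  node 24: 2 child(ren)
  node 2: 1 child(ren)
  node 13: 1 child(ren)
  node 6: 1 child(ren)
  node 4: 0 child(ren)
  node 27: 2 child(ren)
  node 26: 0 child(ren)
  node 44: 1 child(ren)
  node 39: 0 child(ren)
Matching nodes: [4, 26, 39]
Count of leaf nodes: 3


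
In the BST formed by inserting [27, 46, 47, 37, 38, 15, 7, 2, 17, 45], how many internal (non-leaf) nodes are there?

Tree built from: [27, 46, 47, 37, 38, 15, 7, 2, 17, 45]
Tree (level-order array): [27, 15, 46, 7, 17, 37, 47, 2, None, None, None, None, 38, None, None, None, None, None, 45]
Rule: An internal node has at least one child.
Per-node child counts:
  node 27: 2 child(ren)
  node 15: 2 child(ren)
  node 7: 1 child(ren)
  node 2: 0 child(ren)
  node 17: 0 child(ren)
  node 46: 2 child(ren)
  node 37: 1 child(ren)
  node 38: 1 child(ren)
  node 45: 0 child(ren)
  node 47: 0 child(ren)
Matching nodes: [27, 15, 7, 46, 37, 38]
Count of internal (non-leaf) nodes: 6


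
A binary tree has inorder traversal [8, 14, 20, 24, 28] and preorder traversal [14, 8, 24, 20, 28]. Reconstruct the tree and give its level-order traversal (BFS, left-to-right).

Inorder:  [8, 14, 20, 24, 28]
Preorder: [14, 8, 24, 20, 28]
Algorithm: preorder visits root first, so consume preorder in order;
for each root, split the current inorder slice at that value into
left-subtree inorder and right-subtree inorder, then recurse.
Recursive splits:
  root=14; inorder splits into left=[8], right=[20, 24, 28]
  root=8; inorder splits into left=[], right=[]
  root=24; inorder splits into left=[20], right=[28]
  root=20; inorder splits into left=[], right=[]
  root=28; inorder splits into left=[], right=[]
Reconstructed level-order: [14, 8, 24, 20, 28]


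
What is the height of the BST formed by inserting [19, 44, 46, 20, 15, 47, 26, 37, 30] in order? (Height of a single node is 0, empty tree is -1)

Insertion order: [19, 44, 46, 20, 15, 47, 26, 37, 30]
Tree (level-order array): [19, 15, 44, None, None, 20, 46, None, 26, None, 47, None, 37, None, None, 30]
Compute height bottom-up (empty subtree = -1):
  height(15) = 1 + max(-1, -1) = 0
  height(30) = 1 + max(-1, -1) = 0
  height(37) = 1 + max(0, -1) = 1
  height(26) = 1 + max(-1, 1) = 2
  height(20) = 1 + max(-1, 2) = 3
  height(47) = 1 + max(-1, -1) = 0
  height(46) = 1 + max(-1, 0) = 1
  height(44) = 1 + max(3, 1) = 4
  height(19) = 1 + max(0, 4) = 5
Height = 5


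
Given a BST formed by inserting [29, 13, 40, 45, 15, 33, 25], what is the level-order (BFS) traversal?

Tree insertion order: [29, 13, 40, 45, 15, 33, 25]
Tree (level-order array): [29, 13, 40, None, 15, 33, 45, None, 25]
BFS from the root, enqueuing left then right child of each popped node:
  queue [29] -> pop 29, enqueue [13, 40], visited so far: [29]
  queue [13, 40] -> pop 13, enqueue [15], visited so far: [29, 13]
  queue [40, 15] -> pop 40, enqueue [33, 45], visited so far: [29, 13, 40]
  queue [15, 33, 45] -> pop 15, enqueue [25], visited so far: [29, 13, 40, 15]
  queue [33, 45, 25] -> pop 33, enqueue [none], visited so far: [29, 13, 40, 15, 33]
  queue [45, 25] -> pop 45, enqueue [none], visited so far: [29, 13, 40, 15, 33, 45]
  queue [25] -> pop 25, enqueue [none], visited so far: [29, 13, 40, 15, 33, 45, 25]
Result: [29, 13, 40, 15, 33, 45, 25]


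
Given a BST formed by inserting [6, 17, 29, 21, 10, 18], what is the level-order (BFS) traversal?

Tree insertion order: [6, 17, 29, 21, 10, 18]
Tree (level-order array): [6, None, 17, 10, 29, None, None, 21, None, 18]
BFS from the root, enqueuing left then right child of each popped node:
  queue [6] -> pop 6, enqueue [17], visited so far: [6]
  queue [17] -> pop 17, enqueue [10, 29], visited so far: [6, 17]
  queue [10, 29] -> pop 10, enqueue [none], visited so far: [6, 17, 10]
  queue [29] -> pop 29, enqueue [21], visited so far: [6, 17, 10, 29]
  queue [21] -> pop 21, enqueue [18], visited so far: [6, 17, 10, 29, 21]
  queue [18] -> pop 18, enqueue [none], visited so far: [6, 17, 10, 29, 21, 18]
Result: [6, 17, 10, 29, 21, 18]


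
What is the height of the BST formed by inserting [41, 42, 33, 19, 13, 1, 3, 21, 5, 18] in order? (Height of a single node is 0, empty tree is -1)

Insertion order: [41, 42, 33, 19, 13, 1, 3, 21, 5, 18]
Tree (level-order array): [41, 33, 42, 19, None, None, None, 13, 21, 1, 18, None, None, None, 3, None, None, None, 5]
Compute height bottom-up (empty subtree = -1):
  height(5) = 1 + max(-1, -1) = 0
  height(3) = 1 + max(-1, 0) = 1
  height(1) = 1 + max(-1, 1) = 2
  height(18) = 1 + max(-1, -1) = 0
  height(13) = 1 + max(2, 0) = 3
  height(21) = 1 + max(-1, -1) = 0
  height(19) = 1 + max(3, 0) = 4
  height(33) = 1 + max(4, -1) = 5
  height(42) = 1 + max(-1, -1) = 0
  height(41) = 1 + max(5, 0) = 6
Height = 6


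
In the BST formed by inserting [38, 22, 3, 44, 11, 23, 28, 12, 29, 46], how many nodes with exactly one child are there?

Tree built from: [38, 22, 3, 44, 11, 23, 28, 12, 29, 46]
Tree (level-order array): [38, 22, 44, 3, 23, None, 46, None, 11, None, 28, None, None, None, 12, None, 29]
Rule: These are nodes with exactly 1 non-null child.
Per-node child counts:
  node 38: 2 child(ren)
  node 22: 2 child(ren)
  node 3: 1 child(ren)
  node 11: 1 child(ren)
  node 12: 0 child(ren)
  node 23: 1 child(ren)
  node 28: 1 child(ren)
  node 29: 0 child(ren)
  node 44: 1 child(ren)
  node 46: 0 child(ren)
Matching nodes: [3, 11, 23, 28, 44]
Count of nodes with exactly one child: 5


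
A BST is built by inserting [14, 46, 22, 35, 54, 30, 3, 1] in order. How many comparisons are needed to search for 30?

Search path for 30: 14 -> 46 -> 22 -> 35 -> 30
Found: True
Comparisons: 5


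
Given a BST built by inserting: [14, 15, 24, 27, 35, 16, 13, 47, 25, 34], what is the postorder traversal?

Tree insertion order: [14, 15, 24, 27, 35, 16, 13, 47, 25, 34]
Tree (level-order array): [14, 13, 15, None, None, None, 24, 16, 27, None, None, 25, 35, None, None, 34, 47]
Postorder traversal: [13, 16, 25, 34, 47, 35, 27, 24, 15, 14]


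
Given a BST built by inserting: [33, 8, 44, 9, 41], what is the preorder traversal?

Tree insertion order: [33, 8, 44, 9, 41]
Tree (level-order array): [33, 8, 44, None, 9, 41]
Preorder traversal: [33, 8, 9, 44, 41]


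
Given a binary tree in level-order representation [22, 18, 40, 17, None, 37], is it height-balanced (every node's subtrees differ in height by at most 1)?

Tree (level-order array): [22, 18, 40, 17, None, 37]
Definition: a tree is height-balanced if, at every node, |h(left) - h(right)| <= 1 (empty subtree has height -1).
Bottom-up per-node check:
  node 17: h_left=-1, h_right=-1, diff=0 [OK], height=0
  node 18: h_left=0, h_right=-1, diff=1 [OK], height=1
  node 37: h_left=-1, h_right=-1, diff=0 [OK], height=0
  node 40: h_left=0, h_right=-1, diff=1 [OK], height=1
  node 22: h_left=1, h_right=1, diff=0 [OK], height=2
All nodes satisfy the balance condition.
Result: Balanced


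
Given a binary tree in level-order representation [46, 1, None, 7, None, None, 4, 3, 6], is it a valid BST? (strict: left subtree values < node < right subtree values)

Level-order array: [46, 1, None, 7, None, None, 4, 3, 6]
Validate using subtree bounds (lo, hi): at each node, require lo < value < hi,
then recurse left with hi=value and right with lo=value.
Preorder trace (stopping at first violation):
  at node 46 with bounds (-inf, +inf): OK
  at node 1 with bounds (-inf, 46): OK
  at node 7 with bounds (-inf, 1): VIOLATION
Node 7 violates its bound: not (-inf < 7 < 1).
Result: Not a valid BST


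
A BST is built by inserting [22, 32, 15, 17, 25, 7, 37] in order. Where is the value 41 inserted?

Starting tree (level order): [22, 15, 32, 7, 17, 25, 37]
Insertion path: 22 -> 32 -> 37
Result: insert 41 as right child of 37
Final tree (level order): [22, 15, 32, 7, 17, 25, 37, None, None, None, None, None, None, None, 41]


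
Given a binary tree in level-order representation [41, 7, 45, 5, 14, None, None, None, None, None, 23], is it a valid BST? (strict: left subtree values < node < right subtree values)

Level-order array: [41, 7, 45, 5, 14, None, None, None, None, None, 23]
Validate using subtree bounds (lo, hi): at each node, require lo < value < hi,
then recurse left with hi=value and right with lo=value.
Preorder trace (stopping at first violation):
  at node 41 with bounds (-inf, +inf): OK
  at node 7 with bounds (-inf, 41): OK
  at node 5 with bounds (-inf, 7): OK
  at node 14 with bounds (7, 41): OK
  at node 23 with bounds (14, 41): OK
  at node 45 with bounds (41, +inf): OK
No violation found at any node.
Result: Valid BST


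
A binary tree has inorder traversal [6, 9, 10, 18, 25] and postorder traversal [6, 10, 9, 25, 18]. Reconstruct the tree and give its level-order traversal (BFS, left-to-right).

Inorder:   [6, 9, 10, 18, 25]
Postorder: [6, 10, 9, 25, 18]
Algorithm: postorder visits root last, so walk postorder right-to-left;
each value is the root of the current inorder slice — split it at that
value, recurse on the right subtree first, then the left.
Recursive splits:
  root=18; inorder splits into left=[6, 9, 10], right=[25]
  root=25; inorder splits into left=[], right=[]
  root=9; inorder splits into left=[6], right=[10]
  root=10; inorder splits into left=[], right=[]
  root=6; inorder splits into left=[], right=[]
Reconstructed level-order: [18, 9, 25, 6, 10]


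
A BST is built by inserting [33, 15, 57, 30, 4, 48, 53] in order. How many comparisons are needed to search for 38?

Search path for 38: 33 -> 57 -> 48
Found: False
Comparisons: 3


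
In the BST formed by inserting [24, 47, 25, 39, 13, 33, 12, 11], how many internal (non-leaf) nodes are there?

Tree built from: [24, 47, 25, 39, 13, 33, 12, 11]
Tree (level-order array): [24, 13, 47, 12, None, 25, None, 11, None, None, 39, None, None, 33]
Rule: An internal node has at least one child.
Per-node child counts:
  node 24: 2 child(ren)
  node 13: 1 child(ren)
  node 12: 1 child(ren)
  node 11: 0 child(ren)
  node 47: 1 child(ren)
  node 25: 1 child(ren)
  node 39: 1 child(ren)
  node 33: 0 child(ren)
Matching nodes: [24, 13, 12, 47, 25, 39]
Count of internal (non-leaf) nodes: 6


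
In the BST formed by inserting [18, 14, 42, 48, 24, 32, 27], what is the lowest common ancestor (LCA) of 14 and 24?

Tree insertion order: [18, 14, 42, 48, 24, 32, 27]
Tree (level-order array): [18, 14, 42, None, None, 24, 48, None, 32, None, None, 27]
In a BST, the LCA of p=14, q=24 is the first node v on the
root-to-leaf path with p <= v <= q (go left if both < v, right if both > v).
Walk from root:
  at 18: 14 <= 18 <= 24, this is the LCA
LCA = 18


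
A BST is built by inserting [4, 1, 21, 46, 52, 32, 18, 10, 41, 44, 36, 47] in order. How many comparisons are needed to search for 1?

Search path for 1: 4 -> 1
Found: True
Comparisons: 2


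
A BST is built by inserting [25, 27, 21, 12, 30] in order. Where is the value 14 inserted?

Starting tree (level order): [25, 21, 27, 12, None, None, 30]
Insertion path: 25 -> 21 -> 12
Result: insert 14 as right child of 12
Final tree (level order): [25, 21, 27, 12, None, None, 30, None, 14]


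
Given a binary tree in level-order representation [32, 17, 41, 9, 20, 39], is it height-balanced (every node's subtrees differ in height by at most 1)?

Tree (level-order array): [32, 17, 41, 9, 20, 39]
Definition: a tree is height-balanced if, at every node, |h(left) - h(right)| <= 1 (empty subtree has height -1).
Bottom-up per-node check:
  node 9: h_left=-1, h_right=-1, diff=0 [OK], height=0
  node 20: h_left=-1, h_right=-1, diff=0 [OK], height=0
  node 17: h_left=0, h_right=0, diff=0 [OK], height=1
  node 39: h_left=-1, h_right=-1, diff=0 [OK], height=0
  node 41: h_left=0, h_right=-1, diff=1 [OK], height=1
  node 32: h_left=1, h_right=1, diff=0 [OK], height=2
All nodes satisfy the balance condition.
Result: Balanced


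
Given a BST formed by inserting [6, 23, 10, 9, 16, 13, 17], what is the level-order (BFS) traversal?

Tree insertion order: [6, 23, 10, 9, 16, 13, 17]
Tree (level-order array): [6, None, 23, 10, None, 9, 16, None, None, 13, 17]
BFS from the root, enqueuing left then right child of each popped node:
  queue [6] -> pop 6, enqueue [23], visited so far: [6]
  queue [23] -> pop 23, enqueue [10], visited so far: [6, 23]
  queue [10] -> pop 10, enqueue [9, 16], visited so far: [6, 23, 10]
  queue [9, 16] -> pop 9, enqueue [none], visited so far: [6, 23, 10, 9]
  queue [16] -> pop 16, enqueue [13, 17], visited so far: [6, 23, 10, 9, 16]
  queue [13, 17] -> pop 13, enqueue [none], visited so far: [6, 23, 10, 9, 16, 13]
  queue [17] -> pop 17, enqueue [none], visited so far: [6, 23, 10, 9, 16, 13, 17]
Result: [6, 23, 10, 9, 16, 13, 17]
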